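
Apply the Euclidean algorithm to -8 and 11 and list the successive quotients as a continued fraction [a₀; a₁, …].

-8 ÷ 11 → quotient -1, remainder 3
11 ÷ 3 → quotient 3, remainder 2
3 ÷ 2 → quotient 1, remainder 1
2 ÷ 1 → quotient 2, remainder 0

[-1; 3, 1, 2]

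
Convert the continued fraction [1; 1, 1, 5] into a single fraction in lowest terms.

Start with 5.
1 + 1/(5/1) = 1 + 1/5 = 6/5
1 + 1/(6/5) = 1 + 5/6 = 11/6
1 + 1/(11/6) = 1 + 6/11 = 17/11

17/11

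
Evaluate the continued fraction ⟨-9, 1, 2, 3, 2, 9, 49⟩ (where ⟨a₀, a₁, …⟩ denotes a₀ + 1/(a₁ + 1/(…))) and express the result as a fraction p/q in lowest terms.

a_0 = -9: -9/1
a_1 = 1: -8/1
a_2 = 2: -25/3
a_3 = 3: -83/10
a_4 = 2: -191/23
a_5 = 9: -1802/217
a_6 = 49: -88489/10656

-88489/10656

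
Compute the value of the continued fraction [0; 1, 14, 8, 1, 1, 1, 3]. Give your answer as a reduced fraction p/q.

Compute successive convergents:
a_0 = 0: 0/1
a_1 = 1: 1/1
a_2 = 14: 14/15
a_3 = 8: 113/121
a_4 = 1: 127/136
a_5 = 1: 240/257
a_6 = 1: 367/393
a_7 = 3: 1341/1436

1341/1436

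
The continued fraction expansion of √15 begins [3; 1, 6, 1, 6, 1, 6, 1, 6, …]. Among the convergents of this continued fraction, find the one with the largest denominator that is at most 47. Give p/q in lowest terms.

a_0 = 3: 3/1  (≤ bound)
a_1 = 1: 4/1  (≤ bound)
a_2 = 6: 27/7  (≤ bound)
a_3 = 1: 31/8  (≤ bound)
a_4 = 6: 213/55  (> 47, stop)

31/8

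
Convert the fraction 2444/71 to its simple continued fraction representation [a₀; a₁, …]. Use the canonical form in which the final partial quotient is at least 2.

[34; 2, 2, 1, 2, 1, 2]

2444 = 34·71 + 30, so a_0 = 34
71 = 2·30 + 11, so a_1 = 2
30 = 2·11 + 8, so a_2 = 2
11 = 1·8 + 3, so a_3 = 1
8 = 2·3 + 2, so a_4 = 2
3 = 1·2 + 1, so a_5 = 1
2 = 2·1 + 0, so a_6 = 2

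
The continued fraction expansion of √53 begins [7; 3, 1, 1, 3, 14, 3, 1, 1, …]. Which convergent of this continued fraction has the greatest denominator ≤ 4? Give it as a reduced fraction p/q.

29/4

a_0 = 7: 7/1  (≤ bound)
a_1 = 3: 22/3  (≤ bound)
a_2 = 1: 29/4  (≤ bound)
a_3 = 1: 51/7  (> 4, stop)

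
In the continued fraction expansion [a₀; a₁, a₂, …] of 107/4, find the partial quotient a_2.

3

⌊107/4⌋ = 26, remainder 3
⌊4/3⌋ = 1, remainder 1
⌊3/1⌋ = 3, remainder 0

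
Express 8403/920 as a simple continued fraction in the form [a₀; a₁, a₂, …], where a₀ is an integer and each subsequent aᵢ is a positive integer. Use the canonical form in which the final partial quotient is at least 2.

Apply division with remainder until the remainder is 0:
⌊8403/920⌋ = 9, remainder 123
⌊920/123⌋ = 7, remainder 59
⌊123/59⌋ = 2, remainder 5
⌊59/5⌋ = 11, remainder 4
⌊5/4⌋ = 1, remainder 1
⌊4/1⌋ = 4, remainder 0

[9; 7, 2, 11, 1, 4]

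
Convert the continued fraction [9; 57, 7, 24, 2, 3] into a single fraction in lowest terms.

a_0 = 9: 9/1
a_1 = 57: 514/57
a_2 = 7: 3607/400
a_3 = 24: 87082/9657
a_4 = 2: 177771/19714
a_5 = 3: 620395/68799

620395/68799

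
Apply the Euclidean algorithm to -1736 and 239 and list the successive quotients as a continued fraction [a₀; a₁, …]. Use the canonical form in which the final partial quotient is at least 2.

[-8; 1, 2, 1, 3, 1, 5, 2]

-1736 = -8·239 + 176, so a_0 = -8
239 = 1·176 + 63, so a_1 = 1
176 = 2·63 + 50, so a_2 = 2
63 = 1·50 + 13, so a_3 = 1
50 = 3·13 + 11, so a_4 = 3
13 = 1·11 + 2, so a_5 = 1
11 = 5·2 + 1, so a_6 = 5
2 = 2·1 + 0, so a_7 = 2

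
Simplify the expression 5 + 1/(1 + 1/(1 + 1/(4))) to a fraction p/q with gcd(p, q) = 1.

a_0 = 5: 5/1
a_1 = 1: 6/1
a_2 = 1: 11/2
a_3 = 4: 50/9

50/9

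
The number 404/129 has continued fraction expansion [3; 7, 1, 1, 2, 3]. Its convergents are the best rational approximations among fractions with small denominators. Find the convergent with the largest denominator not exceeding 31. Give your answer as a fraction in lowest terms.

47/15

List convergents until the denominator exceeds the bound:
a_0 = 3: 3/1  (≤ bound)
a_1 = 7: 22/7  (≤ bound)
a_2 = 1: 25/8  (≤ bound)
a_3 = 1: 47/15  (≤ bound)
a_4 = 2: 119/38  (> 31, stop)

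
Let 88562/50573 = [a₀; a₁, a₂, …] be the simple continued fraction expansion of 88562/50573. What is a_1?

88562 = 1·50573 + 37989, so a_0 = 1
50573 = 1·37989 + 12584, so a_1 = 1

1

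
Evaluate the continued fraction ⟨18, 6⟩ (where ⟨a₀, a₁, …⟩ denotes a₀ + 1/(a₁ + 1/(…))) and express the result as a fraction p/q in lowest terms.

109/6

Start with 6.
18 + 1/(6/1) = 18 + 1/6 = 109/6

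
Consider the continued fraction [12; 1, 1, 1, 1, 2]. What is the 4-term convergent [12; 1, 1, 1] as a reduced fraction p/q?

Start with 1.
1 + 1/(1/1) = 1 + 1/1 = 2/1
1 + 1/(2/1) = 1 + 1/2 = 3/2
12 + 1/(3/2) = 12 + 2/3 = 38/3

38/3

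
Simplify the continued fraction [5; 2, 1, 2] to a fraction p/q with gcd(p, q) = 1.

43/8

Collapse the nested fraction from the inside out:
Start with 2.
1 + 1/(2/1) = 1 + 1/2 = 3/2
2 + 1/(3/2) = 2 + 2/3 = 8/3
5 + 1/(8/3) = 5 + 3/8 = 43/8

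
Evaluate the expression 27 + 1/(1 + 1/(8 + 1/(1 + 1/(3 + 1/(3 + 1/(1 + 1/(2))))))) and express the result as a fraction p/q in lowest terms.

a_0 = 27: 27/1
a_1 = 1: 28/1
a_2 = 8: 251/9
a_3 = 1: 279/10
a_4 = 3: 1088/39
a_5 = 3: 3543/127
a_6 = 1: 4631/166
a_7 = 2: 12805/459

12805/459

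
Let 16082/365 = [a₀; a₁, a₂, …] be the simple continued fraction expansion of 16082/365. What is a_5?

Repeatedly divide and take the remainder:
⌊16082/365⌋ = 44, remainder 22
⌊365/22⌋ = 16, remainder 13
⌊22/13⌋ = 1, remainder 9
⌊13/9⌋ = 1, remainder 4
⌊9/4⌋ = 2, remainder 1
⌊4/1⌋ = 4, remainder 0

4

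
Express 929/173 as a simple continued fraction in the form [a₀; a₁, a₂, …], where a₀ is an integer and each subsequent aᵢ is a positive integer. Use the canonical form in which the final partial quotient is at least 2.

⌊929/173⌋ = 5, remainder 64
⌊173/64⌋ = 2, remainder 45
⌊64/45⌋ = 1, remainder 19
⌊45/19⌋ = 2, remainder 7
⌊19/7⌋ = 2, remainder 5
⌊7/5⌋ = 1, remainder 2
⌊5/2⌋ = 2, remainder 1
⌊2/1⌋ = 2, remainder 0

[5; 2, 1, 2, 2, 1, 2, 2]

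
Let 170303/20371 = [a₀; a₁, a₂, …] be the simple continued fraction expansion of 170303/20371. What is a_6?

5

170303 = 8·20371 + 7335, so a_0 = 8
20371 = 2·7335 + 5701, so a_1 = 2
7335 = 1·5701 + 1634, so a_2 = 1
5701 = 3·1634 + 799, so a_3 = 3
1634 = 2·799 + 36, so a_4 = 2
799 = 22·36 + 7, so a_5 = 22
36 = 5·7 + 1, so a_6 = 5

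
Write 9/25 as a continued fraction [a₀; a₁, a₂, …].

9 = 0·25 + 9, so a_0 = 0
25 = 2·9 + 7, so a_1 = 2
9 = 1·7 + 2, so a_2 = 1
7 = 3·2 + 1, so a_3 = 3
2 = 2·1 + 0, so a_4 = 2

[0; 2, 1, 3, 2]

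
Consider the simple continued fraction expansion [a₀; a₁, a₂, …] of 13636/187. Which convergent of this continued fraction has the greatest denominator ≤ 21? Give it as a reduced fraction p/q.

a_0 = 72: 72/1  (≤ bound)
a_1 = 1: 73/1  (≤ bound)
a_2 = 11: 875/12  (≤ bound)
a_3 = 2: 1823/25  (> 21, stop)

875/12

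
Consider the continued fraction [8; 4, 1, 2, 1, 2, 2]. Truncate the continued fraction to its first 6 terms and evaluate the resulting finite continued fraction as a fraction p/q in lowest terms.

a_0 = 8: 8/1
a_1 = 4: 33/4
a_2 = 1: 41/5
a_3 = 2: 115/14
a_4 = 1: 156/19
a_5 = 2: 427/52

427/52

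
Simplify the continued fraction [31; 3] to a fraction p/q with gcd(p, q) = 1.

Start with 3.
31 + 1/(3/1) = 31 + 1/3 = 94/3

94/3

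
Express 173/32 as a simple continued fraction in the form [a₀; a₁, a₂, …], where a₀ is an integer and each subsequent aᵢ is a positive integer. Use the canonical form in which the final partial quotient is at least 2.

[5; 2, 2, 6]

Apply division with remainder until the remainder is 0:
173 = 5·32 + 13, so a_0 = 5
32 = 2·13 + 6, so a_1 = 2
13 = 2·6 + 1, so a_2 = 2
6 = 6·1 + 0, so a_3 = 6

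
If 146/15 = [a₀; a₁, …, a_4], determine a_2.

2

Run the Euclidean algorithm, recording each quotient:
⌊146/15⌋ = 9, remainder 11
⌊15/11⌋ = 1, remainder 4
⌊11/4⌋ = 2, remainder 3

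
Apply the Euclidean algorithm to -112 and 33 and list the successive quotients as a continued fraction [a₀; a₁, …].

[-4; 1, 1, 1, 1, 6]

-112 ÷ 33 → quotient -4, remainder 20
33 ÷ 20 → quotient 1, remainder 13
20 ÷ 13 → quotient 1, remainder 7
13 ÷ 7 → quotient 1, remainder 6
7 ÷ 6 → quotient 1, remainder 1
6 ÷ 1 → quotient 6, remainder 0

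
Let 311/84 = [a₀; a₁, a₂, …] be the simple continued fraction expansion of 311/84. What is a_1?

Run the Euclidean algorithm, recording each quotient:
311 = 3·84 + 59, so a_0 = 3
84 = 1·59 + 25, so a_1 = 1

1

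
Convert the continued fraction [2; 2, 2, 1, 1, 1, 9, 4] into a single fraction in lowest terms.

1818/751

a_0 = 2: 2/1
a_1 = 2: 5/2
a_2 = 2: 12/5
a_3 = 1: 17/7
a_4 = 1: 29/12
a_5 = 1: 46/19
a_6 = 9: 443/183
a_7 = 4: 1818/751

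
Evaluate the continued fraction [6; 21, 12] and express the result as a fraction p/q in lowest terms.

a_0 = 6: 6/1
a_1 = 21: 127/21
a_2 = 12: 1530/253

1530/253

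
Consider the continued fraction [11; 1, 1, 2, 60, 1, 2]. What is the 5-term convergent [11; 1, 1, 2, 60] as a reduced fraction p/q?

Start with 60.
2 + 1/(60/1) = 2 + 1/60 = 121/60
1 + 1/(121/60) = 1 + 60/121 = 181/121
1 + 1/(181/121) = 1 + 121/181 = 302/181
11 + 1/(302/181) = 11 + 181/302 = 3503/302

3503/302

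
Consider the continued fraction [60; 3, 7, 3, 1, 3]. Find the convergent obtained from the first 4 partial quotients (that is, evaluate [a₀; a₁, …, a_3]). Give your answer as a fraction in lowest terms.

4162/69

a_0 = 60: 60/1
a_1 = 3: 181/3
a_2 = 7: 1327/22
a_3 = 3: 4162/69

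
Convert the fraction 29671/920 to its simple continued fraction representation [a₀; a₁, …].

[32; 3, 1, 56, 1, 3]

29671 ÷ 920 → quotient 32, remainder 231
920 ÷ 231 → quotient 3, remainder 227
231 ÷ 227 → quotient 1, remainder 4
227 ÷ 4 → quotient 56, remainder 3
4 ÷ 3 → quotient 1, remainder 1
3 ÷ 1 → quotient 3, remainder 0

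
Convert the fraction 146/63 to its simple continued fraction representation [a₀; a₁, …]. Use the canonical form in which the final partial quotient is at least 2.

[2; 3, 6, 1, 2]

⌊146/63⌋ = 2, remainder 20
⌊63/20⌋ = 3, remainder 3
⌊20/3⌋ = 6, remainder 2
⌊3/2⌋ = 1, remainder 1
⌊2/1⌋ = 2, remainder 0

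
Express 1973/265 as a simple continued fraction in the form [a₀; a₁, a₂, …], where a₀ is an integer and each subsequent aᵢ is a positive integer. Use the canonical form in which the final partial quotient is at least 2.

[7; 2, 4, 14, 2]

1973 = 7·265 + 118, so a_0 = 7
265 = 2·118 + 29, so a_1 = 2
118 = 4·29 + 2, so a_2 = 4
29 = 14·2 + 1, so a_3 = 14
2 = 2·1 + 0, so a_4 = 2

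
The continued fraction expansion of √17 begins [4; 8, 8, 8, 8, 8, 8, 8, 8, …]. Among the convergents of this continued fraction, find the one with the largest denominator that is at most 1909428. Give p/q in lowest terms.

1166876/283009

a_0 = 4: 4/1  (≤ bound)
a_1 = 8: 33/8  (≤ bound)
a_2 = 8: 268/65  (≤ bound)
a_3 = 8: 2177/528  (≤ bound)
a_4 = 8: 17684/4289  (≤ bound)
a_5 = 8: 143649/34840  (≤ bound)
a_6 = 8: 1166876/283009  (≤ bound)
a_7 = 8: 9478657/2298912  (> 1909428, stop)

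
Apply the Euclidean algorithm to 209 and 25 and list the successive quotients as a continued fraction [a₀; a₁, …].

209 = 8·25 + 9, so a_0 = 8
25 = 2·9 + 7, so a_1 = 2
9 = 1·7 + 2, so a_2 = 1
7 = 3·2 + 1, so a_3 = 3
2 = 2·1 + 0, so a_4 = 2

[8; 2, 1, 3, 2]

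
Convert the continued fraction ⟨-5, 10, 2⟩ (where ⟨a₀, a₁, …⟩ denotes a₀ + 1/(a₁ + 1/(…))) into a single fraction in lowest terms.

-103/21

Starting at the tail and folding back:
Start with 2.
10 + 1/(2/1) = 10 + 1/2 = 21/2
-5 + 1/(21/2) = -5 + 2/21 = -103/21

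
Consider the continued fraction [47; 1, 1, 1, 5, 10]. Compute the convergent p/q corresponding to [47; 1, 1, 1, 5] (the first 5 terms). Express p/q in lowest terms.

Starting at the tail and folding back:
Start with 5.
1 + 1/(5/1) = 1 + 1/5 = 6/5
1 + 1/(6/5) = 1 + 5/6 = 11/6
1 + 1/(11/6) = 1 + 6/11 = 17/11
47 + 1/(17/11) = 47 + 11/17 = 810/17

810/17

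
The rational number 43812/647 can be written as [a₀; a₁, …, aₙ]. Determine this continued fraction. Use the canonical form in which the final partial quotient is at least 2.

Run the Euclidean algorithm, recording each quotient:
43812 = 67·647 + 463, so a_0 = 67
647 = 1·463 + 184, so a_1 = 1
463 = 2·184 + 95, so a_2 = 2
184 = 1·95 + 89, so a_3 = 1
95 = 1·89 + 6, so a_4 = 1
89 = 14·6 + 5, so a_5 = 14
6 = 1·5 + 1, so a_6 = 1
5 = 5·1 + 0, so a_7 = 5

[67; 1, 2, 1, 1, 14, 1, 5]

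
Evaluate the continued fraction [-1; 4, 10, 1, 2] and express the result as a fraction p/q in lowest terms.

-99/131

a_0 = -1: -1/1
a_1 = 4: -3/4
a_2 = 10: -31/41
a_3 = 1: -34/45
a_4 = 2: -99/131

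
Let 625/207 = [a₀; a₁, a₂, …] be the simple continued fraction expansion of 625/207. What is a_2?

1

625 = 3·207 + 4, so a_0 = 3
207 = 51·4 + 3, so a_1 = 51
4 = 1·3 + 1, so a_2 = 1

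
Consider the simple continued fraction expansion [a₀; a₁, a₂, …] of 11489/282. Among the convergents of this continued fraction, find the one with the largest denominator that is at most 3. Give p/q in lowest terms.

122/3

a_0 = 40: 40/1  (≤ bound)
a_1 = 1: 41/1  (≤ bound)
a_2 = 2: 122/3  (≤ bound)
a_3 = 1: 163/4  (> 3, stop)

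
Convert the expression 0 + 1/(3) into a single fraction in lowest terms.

Compute successive convergents:
a_0 = 0: 0/1
a_1 = 3: 1/3

1/3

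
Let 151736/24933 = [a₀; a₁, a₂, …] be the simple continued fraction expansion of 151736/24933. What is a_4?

Run the Euclidean algorithm, recording each quotient:
151736 = 6·24933 + 2138, so a_0 = 6
24933 = 11·2138 + 1415, so a_1 = 11
2138 = 1·1415 + 723, so a_2 = 1
1415 = 1·723 + 692, so a_3 = 1
723 = 1·692 + 31, so a_4 = 1

1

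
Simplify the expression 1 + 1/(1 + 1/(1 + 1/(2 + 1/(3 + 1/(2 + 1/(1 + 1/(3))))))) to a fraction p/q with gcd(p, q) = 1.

Collapse the nested fraction from the inside out:
Start with 3.
1 + 1/(3/1) = 1 + 1/3 = 4/3
2 + 1/(4/3) = 2 + 3/4 = 11/4
3 + 1/(11/4) = 3 + 4/11 = 37/11
2 + 1/(37/11) = 2 + 11/37 = 85/37
1 + 1/(85/37) = 1 + 37/85 = 122/85
1 + 1/(122/85) = 1 + 85/122 = 207/122
1 + 1/(207/122) = 1 + 122/207 = 329/207

329/207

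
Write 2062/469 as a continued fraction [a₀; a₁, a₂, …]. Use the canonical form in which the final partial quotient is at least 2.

2062 = 4·469 + 186, so a_0 = 4
469 = 2·186 + 97, so a_1 = 2
186 = 1·97 + 89, so a_2 = 1
97 = 1·89 + 8, so a_3 = 1
89 = 11·8 + 1, so a_4 = 11
8 = 8·1 + 0, so a_5 = 8

[4; 2, 1, 1, 11, 8]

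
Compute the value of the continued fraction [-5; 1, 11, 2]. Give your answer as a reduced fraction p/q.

-102/25

Work from the innermost term outward:
Start with 2.
11 + 1/(2/1) = 11 + 1/2 = 23/2
1 + 1/(23/2) = 1 + 2/23 = 25/23
-5 + 1/(25/23) = -5 + 23/25 = -102/25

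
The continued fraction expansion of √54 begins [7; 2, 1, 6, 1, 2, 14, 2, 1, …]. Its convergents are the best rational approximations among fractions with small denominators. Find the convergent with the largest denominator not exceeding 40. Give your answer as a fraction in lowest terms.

169/23

a_0 = 7: 7/1  (≤ bound)
a_1 = 2: 15/2  (≤ bound)
a_2 = 1: 22/3  (≤ bound)
a_3 = 6: 147/20  (≤ bound)
a_4 = 1: 169/23  (≤ bound)
a_5 = 2: 485/66  (> 40, stop)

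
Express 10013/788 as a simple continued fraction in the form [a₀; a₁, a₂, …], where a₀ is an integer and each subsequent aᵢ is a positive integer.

Run the Euclidean algorithm, recording each quotient:
10013 = 12·788 + 557, so a_0 = 12
788 = 1·557 + 231, so a_1 = 1
557 = 2·231 + 95, so a_2 = 2
231 = 2·95 + 41, so a_3 = 2
95 = 2·41 + 13, so a_4 = 2
41 = 3·13 + 2, so a_5 = 3
13 = 6·2 + 1, so a_6 = 6
2 = 2·1 + 0, so a_7 = 2

[12; 1, 2, 2, 2, 3, 6, 2]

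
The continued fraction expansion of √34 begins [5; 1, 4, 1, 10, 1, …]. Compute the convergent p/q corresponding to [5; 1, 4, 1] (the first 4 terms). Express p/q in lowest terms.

35/6

a_0 = 5: 5/1
a_1 = 1: 6/1
a_2 = 4: 29/5
a_3 = 1: 35/6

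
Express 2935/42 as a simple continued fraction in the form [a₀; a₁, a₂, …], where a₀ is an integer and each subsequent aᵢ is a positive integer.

[69; 1, 7, 2, 2]

⌊2935/42⌋ = 69, remainder 37
⌊42/37⌋ = 1, remainder 5
⌊37/5⌋ = 7, remainder 2
⌊5/2⌋ = 2, remainder 1
⌊2/1⌋ = 2, remainder 0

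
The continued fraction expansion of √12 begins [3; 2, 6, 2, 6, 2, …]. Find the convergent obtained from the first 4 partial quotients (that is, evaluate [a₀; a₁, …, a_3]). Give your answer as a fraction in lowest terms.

Use the convergent recurrence hₖ = aₖ·hₖ₋₁ + hₖ₋₂ (and likewise for the denominators kₖ):
a_0 = 3: 3/1
a_1 = 2: 7/2
a_2 = 6: 45/13
a_3 = 2: 97/28

97/28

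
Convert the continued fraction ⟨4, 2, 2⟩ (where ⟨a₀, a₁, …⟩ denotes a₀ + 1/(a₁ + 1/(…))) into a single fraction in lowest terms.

Collapse the nested fraction from the inside out:
Start with 2.
2 + 1/(2/1) = 2 + 1/2 = 5/2
4 + 1/(5/2) = 4 + 2/5 = 22/5

22/5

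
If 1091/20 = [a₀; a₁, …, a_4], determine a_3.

4

Repeatedly divide and take the remainder:
1091 = 54·20 + 11, so a_0 = 54
20 = 1·11 + 9, so a_1 = 1
11 = 1·9 + 2, so a_2 = 1
9 = 4·2 + 1, so a_3 = 4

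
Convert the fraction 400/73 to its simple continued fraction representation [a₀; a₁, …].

Apply division with remainder until the remainder is 0:
⌊400/73⌋ = 5, remainder 35
⌊73/35⌋ = 2, remainder 3
⌊35/3⌋ = 11, remainder 2
⌊3/2⌋ = 1, remainder 1
⌊2/1⌋ = 2, remainder 0

[5; 2, 11, 1, 2]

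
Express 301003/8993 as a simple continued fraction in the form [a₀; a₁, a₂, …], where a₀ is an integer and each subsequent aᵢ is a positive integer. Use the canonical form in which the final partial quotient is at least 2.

⌊301003/8993⌋ = 33, remainder 4234
⌊8993/4234⌋ = 2, remainder 525
⌊4234/525⌋ = 8, remainder 34
⌊525/34⌋ = 15, remainder 15
⌊34/15⌋ = 2, remainder 4
⌊15/4⌋ = 3, remainder 3
⌊4/3⌋ = 1, remainder 1
⌊3/1⌋ = 3, remainder 0

[33; 2, 8, 15, 2, 3, 1, 3]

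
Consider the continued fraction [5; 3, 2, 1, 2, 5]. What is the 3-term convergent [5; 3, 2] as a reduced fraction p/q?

37/7

a_0 = 5: 5/1
a_1 = 3: 16/3
a_2 = 2: 37/7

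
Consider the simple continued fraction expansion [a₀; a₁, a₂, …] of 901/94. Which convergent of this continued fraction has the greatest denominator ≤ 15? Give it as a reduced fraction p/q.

List convergents until the denominator exceeds the bound:
a_0 = 9: 9/1  (≤ bound)
a_1 = 1: 10/1  (≤ bound)
a_2 = 1: 19/2  (≤ bound)
a_3 = 2: 48/5  (≤ bound)
a_4 = 2: 115/12  (≤ bound)
a_5 = 3: 393/41  (> 15, stop)

115/12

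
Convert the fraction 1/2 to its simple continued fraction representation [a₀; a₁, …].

[0; 2]

1 = 0·2 + 1, so a_0 = 0
2 = 2·1 + 0, so a_1 = 2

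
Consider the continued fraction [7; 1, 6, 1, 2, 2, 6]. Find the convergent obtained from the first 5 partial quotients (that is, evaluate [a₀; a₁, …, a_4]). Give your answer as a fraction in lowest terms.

a_0 = 7: 7/1
a_1 = 1: 8/1
a_2 = 6: 55/7
a_3 = 1: 63/8
a_4 = 2: 181/23

181/23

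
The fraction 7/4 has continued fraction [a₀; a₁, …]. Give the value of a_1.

⌊7/4⌋ = 1, remainder 3
⌊4/3⌋ = 1, remainder 1

1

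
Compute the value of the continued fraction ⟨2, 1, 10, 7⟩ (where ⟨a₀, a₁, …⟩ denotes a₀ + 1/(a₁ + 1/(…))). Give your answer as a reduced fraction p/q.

Collapse the nested fraction from the inside out:
Start with 7.
10 + 1/(7/1) = 10 + 1/7 = 71/7
1 + 1/(71/7) = 1 + 7/71 = 78/71
2 + 1/(78/71) = 2 + 71/78 = 227/78

227/78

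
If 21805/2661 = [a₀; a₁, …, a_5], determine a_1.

5

⌊21805/2661⌋ = 8, remainder 517
⌊2661/517⌋ = 5, remainder 76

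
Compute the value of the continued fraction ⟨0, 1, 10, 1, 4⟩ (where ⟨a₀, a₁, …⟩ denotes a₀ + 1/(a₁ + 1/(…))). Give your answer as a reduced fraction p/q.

Build up convergents one term at a time:
a_0 = 0: 0/1
a_1 = 1: 1/1
a_2 = 10: 10/11
a_3 = 1: 11/12
a_4 = 4: 54/59

54/59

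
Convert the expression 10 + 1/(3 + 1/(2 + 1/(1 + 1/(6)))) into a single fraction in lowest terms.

690/67

Start with 6.
1 + 1/(6/1) = 1 + 1/6 = 7/6
2 + 1/(7/6) = 2 + 6/7 = 20/7
3 + 1/(20/7) = 3 + 7/20 = 67/20
10 + 1/(67/20) = 10 + 20/67 = 690/67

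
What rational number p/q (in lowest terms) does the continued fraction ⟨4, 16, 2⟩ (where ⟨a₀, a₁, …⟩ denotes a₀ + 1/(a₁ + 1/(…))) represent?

134/33

a_0 = 4: 4/1
a_1 = 16: 65/16
a_2 = 2: 134/33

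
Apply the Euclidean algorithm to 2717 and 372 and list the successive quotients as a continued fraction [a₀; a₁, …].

⌊2717/372⌋ = 7, remainder 113
⌊372/113⌋ = 3, remainder 33
⌊113/33⌋ = 3, remainder 14
⌊33/14⌋ = 2, remainder 5
⌊14/5⌋ = 2, remainder 4
⌊5/4⌋ = 1, remainder 1
⌊4/1⌋ = 4, remainder 0

[7; 3, 3, 2, 2, 1, 4]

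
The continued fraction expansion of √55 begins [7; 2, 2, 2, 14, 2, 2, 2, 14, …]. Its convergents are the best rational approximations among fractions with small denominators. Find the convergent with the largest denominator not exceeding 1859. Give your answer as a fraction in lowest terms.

List convergents until the denominator exceeds the bound:
a_0 = 7: 7/1  (≤ bound)
a_1 = 2: 15/2  (≤ bound)
a_2 = 2: 37/5  (≤ bound)
a_3 = 2: 89/12  (≤ bound)
a_4 = 14: 1283/173  (≤ bound)
a_5 = 2: 2655/358  (≤ bound)
a_6 = 2: 6593/889  (≤ bound)
a_7 = 2: 15841/2136  (> 1859, stop)

6593/889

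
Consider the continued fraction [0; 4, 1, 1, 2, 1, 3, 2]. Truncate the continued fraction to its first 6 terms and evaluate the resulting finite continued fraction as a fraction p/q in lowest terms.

7/32

Start with 1.
2 + 1/(1/1) = 2 + 1/1 = 3/1
1 + 1/(3/1) = 1 + 1/3 = 4/3
1 + 1/(4/3) = 1 + 3/4 = 7/4
4 + 1/(7/4) = 4 + 4/7 = 32/7
0 + 1/(32/7) = 0 + 7/32 = 7/32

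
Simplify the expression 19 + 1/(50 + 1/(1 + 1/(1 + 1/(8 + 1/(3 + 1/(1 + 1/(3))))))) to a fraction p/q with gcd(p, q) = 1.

Use the convergent recurrence hₖ = aₖ·hₖ₋₁ + hₖ₋₂ (and likewise for the denominators kₖ):
a_0 = 19: 19/1
a_1 = 50: 951/50
a_2 = 1: 970/51
a_3 = 1: 1921/101
a_4 = 8: 16338/859
a_5 = 3: 50935/2678
a_6 = 1: 67273/3537
a_7 = 3: 252754/13289

252754/13289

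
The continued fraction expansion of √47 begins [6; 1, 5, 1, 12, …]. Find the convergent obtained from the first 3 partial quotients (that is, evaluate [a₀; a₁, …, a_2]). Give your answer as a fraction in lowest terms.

41/6

a_0 = 6: 6/1
a_1 = 1: 7/1
a_2 = 5: 41/6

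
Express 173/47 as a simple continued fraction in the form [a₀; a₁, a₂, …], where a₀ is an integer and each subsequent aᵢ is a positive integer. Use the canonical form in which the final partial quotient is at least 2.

173 = 3·47 + 32, so a_0 = 3
47 = 1·32 + 15, so a_1 = 1
32 = 2·15 + 2, so a_2 = 2
15 = 7·2 + 1, so a_3 = 7
2 = 2·1 + 0, so a_4 = 2

[3; 1, 2, 7, 2]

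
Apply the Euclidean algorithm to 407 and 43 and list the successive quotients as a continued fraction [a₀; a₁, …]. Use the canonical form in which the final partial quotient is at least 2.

Repeatedly divide and take the remainder:
⌊407/43⌋ = 9, remainder 20
⌊43/20⌋ = 2, remainder 3
⌊20/3⌋ = 6, remainder 2
⌊3/2⌋ = 1, remainder 1
⌊2/1⌋ = 2, remainder 0

[9; 2, 6, 1, 2]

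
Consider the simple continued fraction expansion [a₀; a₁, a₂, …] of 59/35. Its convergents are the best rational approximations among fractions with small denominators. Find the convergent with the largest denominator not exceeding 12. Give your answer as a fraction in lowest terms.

List convergents until the denominator exceeds the bound:
a_0 = 1: 1/1  (≤ bound)
a_1 = 1: 2/1  (≤ bound)
a_2 = 2: 5/3  (≤ bound)
a_3 = 5: 27/16  (> 12, stop)

5/3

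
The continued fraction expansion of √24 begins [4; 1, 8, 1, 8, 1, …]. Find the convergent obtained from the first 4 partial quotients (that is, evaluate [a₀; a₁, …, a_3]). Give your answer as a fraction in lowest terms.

49/10

a_0 = 4: 4/1
a_1 = 1: 5/1
a_2 = 8: 44/9
a_3 = 1: 49/10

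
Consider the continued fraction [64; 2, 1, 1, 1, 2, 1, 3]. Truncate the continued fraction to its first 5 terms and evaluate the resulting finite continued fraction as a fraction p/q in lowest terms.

515/8

Work from the innermost term outward:
Start with 1.
1 + 1/(1/1) = 1 + 1/1 = 2/1
1 + 1/(2/1) = 1 + 1/2 = 3/2
2 + 1/(3/2) = 2 + 2/3 = 8/3
64 + 1/(8/3) = 64 + 3/8 = 515/8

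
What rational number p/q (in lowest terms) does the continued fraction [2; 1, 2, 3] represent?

Start with 3.
2 + 1/(3/1) = 2 + 1/3 = 7/3
1 + 1/(7/3) = 1 + 3/7 = 10/7
2 + 1/(10/7) = 2 + 7/10 = 27/10

27/10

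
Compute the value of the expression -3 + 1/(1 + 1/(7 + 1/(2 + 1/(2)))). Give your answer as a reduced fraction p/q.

Start with 2.
2 + 1/(2/1) = 2 + 1/2 = 5/2
7 + 1/(5/2) = 7 + 2/5 = 37/5
1 + 1/(37/5) = 1 + 5/37 = 42/37
-3 + 1/(42/37) = -3 + 37/42 = -89/42

-89/42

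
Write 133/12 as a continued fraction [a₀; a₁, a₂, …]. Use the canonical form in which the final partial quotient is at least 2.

⌊133/12⌋ = 11, remainder 1
⌊12/1⌋ = 12, remainder 0

[11; 12]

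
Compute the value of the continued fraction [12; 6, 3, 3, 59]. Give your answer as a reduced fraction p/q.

Start with 59.
3 + 1/(59/1) = 3 + 1/59 = 178/59
3 + 1/(178/59) = 3 + 59/178 = 593/178
6 + 1/(593/178) = 6 + 178/593 = 3736/593
12 + 1/(3736/593) = 12 + 593/3736 = 45425/3736

45425/3736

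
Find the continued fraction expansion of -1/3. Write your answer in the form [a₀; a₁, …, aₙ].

-1 = -1·3 + 2, so a_0 = -1
3 = 1·2 + 1, so a_1 = 1
2 = 2·1 + 0, so a_2 = 2

[-1; 1, 2]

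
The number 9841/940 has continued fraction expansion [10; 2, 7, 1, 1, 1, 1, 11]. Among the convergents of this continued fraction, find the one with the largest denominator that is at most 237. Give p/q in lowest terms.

List convergents until the denominator exceeds the bound:
a_0 = 10: 10/1  (≤ bound)
a_1 = 2: 21/2  (≤ bound)
a_2 = 7: 157/15  (≤ bound)
a_3 = 1: 178/17  (≤ bound)
a_4 = 1: 335/32  (≤ bound)
a_5 = 1: 513/49  (≤ bound)
a_6 = 1: 848/81  (≤ bound)
a_7 = 11: 9841/940  (> 237, stop)

848/81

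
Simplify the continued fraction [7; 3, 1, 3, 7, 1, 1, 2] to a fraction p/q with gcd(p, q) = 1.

Start with 2.
1 + 1/(2/1) = 1 + 1/2 = 3/2
1 + 1/(3/2) = 1 + 2/3 = 5/3
7 + 1/(5/3) = 7 + 3/5 = 38/5
3 + 1/(38/5) = 3 + 5/38 = 119/38
1 + 1/(119/38) = 1 + 38/119 = 157/119
3 + 1/(157/119) = 3 + 119/157 = 590/157
7 + 1/(590/157) = 7 + 157/590 = 4287/590

4287/590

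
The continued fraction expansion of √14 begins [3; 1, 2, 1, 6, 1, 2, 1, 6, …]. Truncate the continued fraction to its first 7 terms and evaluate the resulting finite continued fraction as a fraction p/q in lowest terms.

333/89

Starting at the tail and folding back:
Start with 2.
1 + 1/(2/1) = 1 + 1/2 = 3/2
6 + 1/(3/2) = 6 + 2/3 = 20/3
1 + 1/(20/3) = 1 + 3/20 = 23/20
2 + 1/(23/20) = 2 + 20/23 = 66/23
1 + 1/(66/23) = 1 + 23/66 = 89/66
3 + 1/(89/66) = 3 + 66/89 = 333/89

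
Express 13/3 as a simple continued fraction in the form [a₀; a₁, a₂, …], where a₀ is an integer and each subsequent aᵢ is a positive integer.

[4; 3]

13 = 4·3 + 1, so a_0 = 4
3 = 3·1 + 0, so a_1 = 3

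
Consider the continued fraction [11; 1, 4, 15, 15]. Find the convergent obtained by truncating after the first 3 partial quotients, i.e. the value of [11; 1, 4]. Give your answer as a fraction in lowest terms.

59/5

Use the convergent recurrence hₖ = aₖ·hₖ₋₁ + hₖ₋₂ (and likewise for the denominators kₖ):
a_0 = 11: 11/1
a_1 = 1: 12/1
a_2 = 4: 59/5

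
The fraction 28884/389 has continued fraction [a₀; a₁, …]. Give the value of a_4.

1

⌊28884/389⌋ = 74, remainder 98
⌊389/98⌋ = 3, remainder 95
⌊98/95⌋ = 1, remainder 3
⌊95/3⌋ = 31, remainder 2
⌊3/2⌋ = 1, remainder 1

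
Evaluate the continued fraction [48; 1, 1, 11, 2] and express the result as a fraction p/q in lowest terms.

Start with 2.
11 + 1/(2/1) = 11 + 1/2 = 23/2
1 + 1/(23/2) = 1 + 2/23 = 25/23
1 + 1/(25/23) = 1 + 23/25 = 48/25
48 + 1/(48/25) = 48 + 25/48 = 2329/48

2329/48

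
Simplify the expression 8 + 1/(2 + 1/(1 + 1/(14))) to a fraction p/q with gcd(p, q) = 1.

367/44

Build up convergents one term at a time:
a_0 = 8: 8/1
a_1 = 2: 17/2
a_2 = 1: 25/3
a_3 = 14: 367/44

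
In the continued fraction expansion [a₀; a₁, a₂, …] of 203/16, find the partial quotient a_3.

5

⌊203/16⌋ = 12, remainder 11
⌊16/11⌋ = 1, remainder 5
⌊11/5⌋ = 2, remainder 1
⌊5/1⌋ = 5, remainder 0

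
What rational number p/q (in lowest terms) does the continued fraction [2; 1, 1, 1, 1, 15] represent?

Use the convergent recurrence hₖ = aₖ·hₖ₋₁ + hₖ₋₂ (and likewise for the denominators kₖ):
a_0 = 2: 2/1
a_1 = 1: 3/1
a_2 = 1: 5/2
a_3 = 1: 8/3
a_4 = 1: 13/5
a_5 = 15: 203/78

203/78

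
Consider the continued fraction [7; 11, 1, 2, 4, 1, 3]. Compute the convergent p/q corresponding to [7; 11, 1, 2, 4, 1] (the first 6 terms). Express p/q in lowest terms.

Collapse the nested fraction from the inside out:
Start with 1.
4 + 1/(1/1) = 4 + 1/1 = 5/1
2 + 1/(5/1) = 2 + 1/5 = 11/5
1 + 1/(11/5) = 1 + 5/11 = 16/11
11 + 1/(16/11) = 11 + 11/16 = 187/16
7 + 1/(187/16) = 7 + 16/187 = 1325/187

1325/187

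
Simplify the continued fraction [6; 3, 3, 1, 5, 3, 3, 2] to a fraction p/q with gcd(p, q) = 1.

11453/1816

Build up convergents one term at a time:
a_0 = 6: 6/1
a_1 = 3: 19/3
a_2 = 3: 63/10
a_3 = 1: 82/13
a_4 = 5: 473/75
a_5 = 3: 1501/238
a_6 = 3: 4976/789
a_7 = 2: 11453/1816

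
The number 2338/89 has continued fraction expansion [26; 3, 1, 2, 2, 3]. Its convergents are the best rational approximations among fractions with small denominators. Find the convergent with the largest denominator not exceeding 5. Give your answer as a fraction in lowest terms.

a_0 = 26: 26/1  (≤ bound)
a_1 = 3: 79/3  (≤ bound)
a_2 = 1: 105/4  (≤ bound)
a_3 = 2: 289/11  (> 5, stop)

105/4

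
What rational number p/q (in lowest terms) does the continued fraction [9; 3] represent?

28/3

a_0 = 9: 9/1
a_1 = 3: 28/3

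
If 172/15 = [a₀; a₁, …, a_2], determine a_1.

2

⌊172/15⌋ = 11, remainder 7
⌊15/7⌋ = 2, remainder 1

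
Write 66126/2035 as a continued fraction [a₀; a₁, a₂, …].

[32; 2, 43, 1, 2, 1, 5]

66126 ÷ 2035 → quotient 32, remainder 1006
2035 ÷ 1006 → quotient 2, remainder 23
1006 ÷ 23 → quotient 43, remainder 17
23 ÷ 17 → quotient 1, remainder 6
17 ÷ 6 → quotient 2, remainder 5
6 ÷ 5 → quotient 1, remainder 1
5 ÷ 1 → quotient 5, remainder 0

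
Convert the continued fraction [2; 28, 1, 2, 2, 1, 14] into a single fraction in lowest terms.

8585/4219

Start with 14.
1 + 1/(14/1) = 1 + 1/14 = 15/14
2 + 1/(15/14) = 2 + 14/15 = 44/15
2 + 1/(44/15) = 2 + 15/44 = 103/44
1 + 1/(103/44) = 1 + 44/103 = 147/103
28 + 1/(147/103) = 28 + 103/147 = 4219/147
2 + 1/(4219/147) = 2 + 147/4219 = 8585/4219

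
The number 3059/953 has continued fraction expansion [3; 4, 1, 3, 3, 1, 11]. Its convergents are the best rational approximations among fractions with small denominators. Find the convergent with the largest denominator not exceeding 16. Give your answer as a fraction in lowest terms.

16/5

List convergents until the denominator exceeds the bound:
a_0 = 3: 3/1  (≤ bound)
a_1 = 4: 13/4  (≤ bound)
a_2 = 1: 16/5  (≤ bound)
a_3 = 3: 61/19  (> 16, stop)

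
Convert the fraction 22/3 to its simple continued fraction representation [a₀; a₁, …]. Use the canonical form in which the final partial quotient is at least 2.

[7; 3]

22 = 7·3 + 1, so a_0 = 7
3 = 3·1 + 0, so a_1 = 3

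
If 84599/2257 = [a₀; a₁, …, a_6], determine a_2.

14

Apply division with remainder until the remainder is 0:
84599 ÷ 2257 → quotient 37, remainder 1090
2257 ÷ 1090 → quotient 2, remainder 77
1090 ÷ 77 → quotient 14, remainder 12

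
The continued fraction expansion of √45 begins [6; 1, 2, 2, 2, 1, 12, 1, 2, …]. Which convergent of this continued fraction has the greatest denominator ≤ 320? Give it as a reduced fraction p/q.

2046/305

a_0 = 6: 6/1  (≤ bound)
a_1 = 1: 7/1  (≤ bound)
a_2 = 2: 20/3  (≤ bound)
a_3 = 2: 47/7  (≤ bound)
a_4 = 2: 114/17  (≤ bound)
a_5 = 1: 161/24  (≤ bound)
a_6 = 12: 2046/305  (≤ bound)
a_7 = 1: 2207/329  (> 320, stop)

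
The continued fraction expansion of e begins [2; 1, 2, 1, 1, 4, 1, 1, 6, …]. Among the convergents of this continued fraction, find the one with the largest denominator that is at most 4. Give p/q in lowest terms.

11/4

List convergents until the denominator exceeds the bound:
a_0 = 2: 2/1  (≤ bound)
a_1 = 1: 3/1  (≤ bound)
a_2 = 2: 8/3  (≤ bound)
a_3 = 1: 11/4  (≤ bound)
a_4 = 1: 19/7  (> 4, stop)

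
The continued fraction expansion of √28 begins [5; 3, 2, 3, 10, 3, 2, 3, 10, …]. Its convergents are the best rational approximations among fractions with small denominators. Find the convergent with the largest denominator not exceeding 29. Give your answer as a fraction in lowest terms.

127/24

List convergents until the denominator exceeds the bound:
a_0 = 5: 5/1  (≤ bound)
a_1 = 3: 16/3  (≤ bound)
a_2 = 2: 37/7  (≤ bound)
a_3 = 3: 127/24  (≤ bound)
a_4 = 10: 1307/247  (> 29, stop)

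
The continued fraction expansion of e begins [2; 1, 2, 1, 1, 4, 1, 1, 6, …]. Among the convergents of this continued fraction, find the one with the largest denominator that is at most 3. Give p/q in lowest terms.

List convergents until the denominator exceeds the bound:
a_0 = 2: 2/1  (≤ bound)
a_1 = 1: 3/1  (≤ bound)
a_2 = 2: 8/3  (≤ bound)
a_3 = 1: 11/4  (> 3, stop)

8/3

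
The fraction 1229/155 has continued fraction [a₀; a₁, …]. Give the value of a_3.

11

1229 = 7·155 + 144, so a_0 = 7
155 = 1·144 + 11, so a_1 = 1
144 = 13·11 + 1, so a_2 = 13
11 = 11·1 + 0, so a_3 = 11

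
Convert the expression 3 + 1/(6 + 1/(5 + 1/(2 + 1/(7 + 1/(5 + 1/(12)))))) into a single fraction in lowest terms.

Start with 12.
5 + 1/(12/1) = 5 + 1/12 = 61/12
7 + 1/(61/12) = 7 + 12/61 = 439/61
2 + 1/(439/61) = 2 + 61/439 = 939/439
5 + 1/(939/439) = 5 + 439/939 = 5134/939
6 + 1/(5134/939) = 6 + 939/5134 = 31743/5134
3 + 1/(31743/5134) = 3 + 5134/31743 = 100363/31743

100363/31743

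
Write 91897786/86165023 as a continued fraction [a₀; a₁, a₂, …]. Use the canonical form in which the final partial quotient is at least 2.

91897786 = 1·86165023 + 5732763, so a_0 = 1
86165023 = 15·5732763 + 173578, so a_1 = 15
5732763 = 33·173578 + 4689, so a_2 = 33
173578 = 37·4689 + 85, so a_3 = 37
4689 = 55·85 + 14, so a_4 = 55
85 = 6·14 + 1, so a_5 = 6
14 = 14·1 + 0, so a_6 = 14

[1; 15, 33, 37, 55, 6, 14]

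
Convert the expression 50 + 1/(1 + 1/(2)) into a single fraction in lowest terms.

152/3

a_0 = 50: 50/1
a_1 = 1: 51/1
a_2 = 2: 152/3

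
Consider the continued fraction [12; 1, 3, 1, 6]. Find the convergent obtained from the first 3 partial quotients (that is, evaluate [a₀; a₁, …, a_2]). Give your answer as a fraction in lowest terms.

Start with 3.
1 + 1/(3/1) = 1 + 1/3 = 4/3
12 + 1/(4/3) = 12 + 3/4 = 51/4

51/4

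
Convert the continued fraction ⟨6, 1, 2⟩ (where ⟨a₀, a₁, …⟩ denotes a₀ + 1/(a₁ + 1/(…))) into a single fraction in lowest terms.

a_0 = 6: 6/1
a_1 = 1: 7/1
a_2 = 2: 20/3

20/3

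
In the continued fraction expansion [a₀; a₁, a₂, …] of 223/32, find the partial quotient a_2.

31

⌊223/32⌋ = 6, remainder 31
⌊32/31⌋ = 1, remainder 1
⌊31/1⌋ = 31, remainder 0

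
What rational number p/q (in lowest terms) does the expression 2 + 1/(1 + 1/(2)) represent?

Start with 2.
1 + 1/(2/1) = 1 + 1/2 = 3/2
2 + 1/(3/2) = 2 + 2/3 = 8/3

8/3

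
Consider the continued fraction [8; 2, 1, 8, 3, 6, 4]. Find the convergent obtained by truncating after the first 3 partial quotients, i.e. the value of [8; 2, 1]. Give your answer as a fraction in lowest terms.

25/3

Start with 1.
2 + 1/(1/1) = 2 + 1/1 = 3/1
8 + 1/(3/1) = 8 + 1/3 = 25/3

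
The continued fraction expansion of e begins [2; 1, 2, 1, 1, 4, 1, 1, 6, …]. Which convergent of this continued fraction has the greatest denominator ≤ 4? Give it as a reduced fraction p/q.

a_0 = 2: 2/1  (≤ bound)
a_1 = 1: 3/1  (≤ bound)
a_2 = 2: 8/3  (≤ bound)
a_3 = 1: 11/4  (≤ bound)
a_4 = 1: 19/7  (> 4, stop)

11/4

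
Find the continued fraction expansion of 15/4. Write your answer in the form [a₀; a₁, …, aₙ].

[3; 1, 3]

15 = 3·4 + 3, so a_0 = 3
4 = 1·3 + 1, so a_1 = 1
3 = 3·1 + 0, so a_2 = 3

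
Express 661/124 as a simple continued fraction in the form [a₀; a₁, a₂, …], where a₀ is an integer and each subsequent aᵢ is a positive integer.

661 = 5·124 + 41, so a_0 = 5
124 = 3·41 + 1, so a_1 = 3
41 = 41·1 + 0, so a_2 = 41

[5; 3, 41]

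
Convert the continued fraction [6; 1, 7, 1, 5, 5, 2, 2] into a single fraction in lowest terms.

10165/1476

a_0 = 6: 6/1
a_1 = 1: 7/1
a_2 = 7: 55/8
a_3 = 1: 62/9
a_4 = 5: 365/53
a_5 = 5: 1887/274
a_6 = 2: 4139/601
a_7 = 2: 10165/1476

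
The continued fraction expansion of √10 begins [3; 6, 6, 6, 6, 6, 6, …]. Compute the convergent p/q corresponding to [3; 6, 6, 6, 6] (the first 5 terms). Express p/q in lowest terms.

Use the convergent recurrence hₖ = aₖ·hₖ₋₁ + hₖ₋₂ (and likewise for the denominators kₖ):
a_0 = 3: 3/1
a_1 = 6: 19/6
a_2 = 6: 117/37
a_3 = 6: 721/228
a_4 = 6: 4443/1405

4443/1405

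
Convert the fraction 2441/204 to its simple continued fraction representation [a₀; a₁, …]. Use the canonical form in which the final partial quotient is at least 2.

2441 = 11·204 + 197, so a_0 = 11
204 = 1·197 + 7, so a_1 = 1
197 = 28·7 + 1, so a_2 = 28
7 = 7·1 + 0, so a_3 = 7

[11; 1, 28, 7]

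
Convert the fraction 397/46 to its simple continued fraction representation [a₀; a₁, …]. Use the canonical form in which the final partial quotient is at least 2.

[8; 1, 1, 1, 2, 2, 2]

397 = 8·46 + 29, so a_0 = 8
46 = 1·29 + 17, so a_1 = 1
29 = 1·17 + 12, so a_2 = 1
17 = 1·12 + 5, so a_3 = 1
12 = 2·5 + 2, so a_4 = 2
5 = 2·2 + 1, so a_5 = 2
2 = 2·1 + 0, so a_6 = 2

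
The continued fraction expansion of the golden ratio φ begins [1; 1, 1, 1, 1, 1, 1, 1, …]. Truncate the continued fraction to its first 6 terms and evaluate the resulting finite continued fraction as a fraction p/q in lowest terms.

Use the convergent recurrence hₖ = aₖ·hₖ₋₁ + hₖ₋₂ (and likewise for the denominators kₖ):
a_0 = 1: 1/1
a_1 = 1: 2/1
a_2 = 1: 3/2
a_3 = 1: 5/3
a_4 = 1: 8/5
a_5 = 1: 13/8

13/8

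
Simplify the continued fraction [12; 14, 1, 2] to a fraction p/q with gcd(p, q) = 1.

531/44

Use the convergent recurrence hₖ = aₖ·hₖ₋₁ + hₖ₋₂ (and likewise for the denominators kₖ):
a_0 = 12: 12/1
a_1 = 14: 169/14
a_2 = 1: 181/15
a_3 = 2: 531/44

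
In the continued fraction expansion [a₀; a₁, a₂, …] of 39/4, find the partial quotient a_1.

1

39 ÷ 4 → quotient 9, remainder 3
4 ÷ 3 → quotient 1, remainder 1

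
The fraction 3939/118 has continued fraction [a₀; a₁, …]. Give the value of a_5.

3939 ÷ 118 → quotient 33, remainder 45
118 ÷ 45 → quotient 2, remainder 28
45 ÷ 28 → quotient 1, remainder 17
28 ÷ 17 → quotient 1, remainder 11
17 ÷ 11 → quotient 1, remainder 6
11 ÷ 6 → quotient 1, remainder 5

1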